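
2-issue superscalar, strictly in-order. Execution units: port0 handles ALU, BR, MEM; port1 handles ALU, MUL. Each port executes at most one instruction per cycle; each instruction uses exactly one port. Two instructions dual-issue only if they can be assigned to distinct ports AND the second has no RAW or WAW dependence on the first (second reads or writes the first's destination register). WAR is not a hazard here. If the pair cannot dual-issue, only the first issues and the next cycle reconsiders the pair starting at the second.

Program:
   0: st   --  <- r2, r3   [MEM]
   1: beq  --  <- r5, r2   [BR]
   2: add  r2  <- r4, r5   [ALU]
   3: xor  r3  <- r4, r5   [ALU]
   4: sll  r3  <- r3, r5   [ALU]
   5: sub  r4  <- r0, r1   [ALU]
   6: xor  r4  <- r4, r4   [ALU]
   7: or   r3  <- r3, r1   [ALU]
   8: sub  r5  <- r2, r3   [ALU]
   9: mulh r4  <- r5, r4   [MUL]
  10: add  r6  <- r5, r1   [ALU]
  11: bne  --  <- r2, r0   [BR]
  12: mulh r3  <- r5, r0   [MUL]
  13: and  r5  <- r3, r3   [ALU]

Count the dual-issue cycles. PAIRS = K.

PAIRS = 5

c0: i0 st.MEM  no-port MEM/BR
c1: i1/i2 beq.BR+add.ALU  pair
c2: i3 xor.ALU  RAW+WAW r3
c3: i4/i5 sll.ALU+sub.ALU  pair
c4: i6/i7 xor.ALU+or.ALU  pair
c5: i8 sub.ALU  RAW r5
c6: i9/i10 mulh.MUL+add.ALU  pair
c7: i11/i12 bne.BR+mulh.MUL  pair
c8: i13 and.ALU  tail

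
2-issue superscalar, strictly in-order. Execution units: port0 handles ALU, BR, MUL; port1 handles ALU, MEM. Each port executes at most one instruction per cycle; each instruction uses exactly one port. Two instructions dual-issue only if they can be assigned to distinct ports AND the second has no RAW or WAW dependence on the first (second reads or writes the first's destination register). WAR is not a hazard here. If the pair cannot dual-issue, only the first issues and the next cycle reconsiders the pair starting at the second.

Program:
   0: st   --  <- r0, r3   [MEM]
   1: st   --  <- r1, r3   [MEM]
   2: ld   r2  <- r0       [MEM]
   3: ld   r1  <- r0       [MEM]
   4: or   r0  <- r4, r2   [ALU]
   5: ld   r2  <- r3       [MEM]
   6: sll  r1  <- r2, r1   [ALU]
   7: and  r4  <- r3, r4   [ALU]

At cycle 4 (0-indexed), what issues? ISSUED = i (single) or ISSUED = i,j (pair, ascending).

ISSUED = 5

0. st.MEM @i0  | no-port MEM/MEM
1. st.MEM @i1  | no-port MEM/MEM
2. ld.MEM @i2  | no-port MEM/MEM
3. ld.MEM or.ALU @i3&i4  | dual
4. ld.MEM @i5  | RAW r2
5. sll.ALU and.ALU @i6&i7  | dual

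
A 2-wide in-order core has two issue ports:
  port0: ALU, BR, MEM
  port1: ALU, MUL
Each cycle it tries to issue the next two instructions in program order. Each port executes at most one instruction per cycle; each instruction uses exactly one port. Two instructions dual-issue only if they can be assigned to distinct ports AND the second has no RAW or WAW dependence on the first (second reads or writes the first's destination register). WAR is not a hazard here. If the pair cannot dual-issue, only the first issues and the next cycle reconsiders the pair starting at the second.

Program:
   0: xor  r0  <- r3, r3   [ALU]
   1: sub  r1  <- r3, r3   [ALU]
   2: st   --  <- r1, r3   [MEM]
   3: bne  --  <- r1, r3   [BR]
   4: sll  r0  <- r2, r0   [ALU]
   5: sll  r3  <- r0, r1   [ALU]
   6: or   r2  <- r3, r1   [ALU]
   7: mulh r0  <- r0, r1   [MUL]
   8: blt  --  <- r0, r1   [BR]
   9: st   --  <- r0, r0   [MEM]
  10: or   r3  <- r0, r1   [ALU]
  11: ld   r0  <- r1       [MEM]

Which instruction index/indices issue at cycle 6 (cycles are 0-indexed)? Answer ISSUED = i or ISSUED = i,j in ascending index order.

t=0 i0/i1:xor.ALU/sub.ALU ; dual
t=1 i2:st.MEM ; no-port MEM/BR
t=2 i3/i4:bne.BR/sll.ALU ; dual
t=3 i5:sll.ALU ; RAW r3
t=4 i6/i7:or.ALU/mulh.MUL ; dual
t=5 i8:blt.BR ; no-port BR/MEM
t=6 i9/i10:st.MEM/or.ALU ; dual
t=7 i11:ld.MEM ; tail

ISSUED = 9,10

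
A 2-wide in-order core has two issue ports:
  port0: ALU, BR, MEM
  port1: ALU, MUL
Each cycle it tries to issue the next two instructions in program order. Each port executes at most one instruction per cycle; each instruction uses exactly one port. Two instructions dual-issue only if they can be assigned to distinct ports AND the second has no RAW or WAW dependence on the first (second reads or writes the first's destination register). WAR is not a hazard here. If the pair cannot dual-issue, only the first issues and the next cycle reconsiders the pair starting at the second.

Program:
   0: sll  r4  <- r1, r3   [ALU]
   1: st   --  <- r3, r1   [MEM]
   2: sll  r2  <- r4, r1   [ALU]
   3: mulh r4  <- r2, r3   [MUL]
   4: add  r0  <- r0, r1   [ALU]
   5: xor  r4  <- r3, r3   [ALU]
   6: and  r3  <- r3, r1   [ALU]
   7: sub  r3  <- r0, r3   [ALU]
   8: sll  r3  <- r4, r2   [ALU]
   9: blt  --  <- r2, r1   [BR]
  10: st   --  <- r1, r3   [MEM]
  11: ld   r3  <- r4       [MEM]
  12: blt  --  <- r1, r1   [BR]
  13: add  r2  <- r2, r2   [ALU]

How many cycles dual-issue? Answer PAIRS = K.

#0 head=0: sll st i0&i1 2-wide
#1 head=2: sll i2 RAW r2
#2 head=3: mulh add i3&i4 2-wide
#3 head=5: xor and i5&i6 2-wide
#4 head=7: sub i7 WAW r3
#5 head=8: sll blt i8&i9 2-wide
#6 head=10: st i10 no-port MEM/MEM
#7 head=11: ld i11 no-port MEM/BR
#8 head=12: blt add i12&i13 2-wide

PAIRS = 5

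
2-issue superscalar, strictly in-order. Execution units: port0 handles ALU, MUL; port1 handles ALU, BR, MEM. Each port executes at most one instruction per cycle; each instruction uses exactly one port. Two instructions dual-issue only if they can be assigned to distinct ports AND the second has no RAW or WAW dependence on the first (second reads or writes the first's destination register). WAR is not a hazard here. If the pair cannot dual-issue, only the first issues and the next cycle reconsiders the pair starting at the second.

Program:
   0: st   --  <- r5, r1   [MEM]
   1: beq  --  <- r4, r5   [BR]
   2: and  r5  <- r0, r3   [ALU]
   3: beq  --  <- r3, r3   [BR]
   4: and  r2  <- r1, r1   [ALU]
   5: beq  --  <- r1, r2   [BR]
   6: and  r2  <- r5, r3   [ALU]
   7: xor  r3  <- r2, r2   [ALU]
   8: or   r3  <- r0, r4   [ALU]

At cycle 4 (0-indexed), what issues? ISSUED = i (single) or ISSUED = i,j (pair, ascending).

#0 head=0: st.MEM i0 no-port MEM/BR
#1 head=1: beq.BR and.ALU i1&i2 pair
#2 head=3: beq.BR and.ALU i3&i4 pair
#3 head=5: beq.BR and.ALU i5&i6 pair
#4 head=7: xor.ALU i7 WAW r3
#5 head=8: or.ALU i8 tail

ISSUED = 7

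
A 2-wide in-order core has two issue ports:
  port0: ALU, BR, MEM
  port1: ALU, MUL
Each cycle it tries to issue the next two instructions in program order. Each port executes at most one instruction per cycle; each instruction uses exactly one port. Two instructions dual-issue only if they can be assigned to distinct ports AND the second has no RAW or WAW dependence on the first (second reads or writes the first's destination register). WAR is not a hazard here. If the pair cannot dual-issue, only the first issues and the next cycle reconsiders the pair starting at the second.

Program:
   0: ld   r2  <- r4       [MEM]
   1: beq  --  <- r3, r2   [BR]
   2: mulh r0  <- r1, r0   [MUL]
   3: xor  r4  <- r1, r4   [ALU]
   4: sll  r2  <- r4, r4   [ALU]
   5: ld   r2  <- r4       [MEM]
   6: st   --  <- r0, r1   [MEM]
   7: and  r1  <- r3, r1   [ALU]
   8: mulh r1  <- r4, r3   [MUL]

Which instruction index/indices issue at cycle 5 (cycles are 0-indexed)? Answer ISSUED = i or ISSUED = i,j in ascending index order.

[0] i0  ld  -- no-port MEM/BR
[1] i1/i2  beq mulh  -- pair
[2] i3  xor  -- RAW r4
[3] i4  sll  -- WAW r2
[4] i5  ld  -- no-port MEM/MEM
[5] i6/i7  st and  -- pair
[6] i8  mulh  -- tail

ISSUED = 6,7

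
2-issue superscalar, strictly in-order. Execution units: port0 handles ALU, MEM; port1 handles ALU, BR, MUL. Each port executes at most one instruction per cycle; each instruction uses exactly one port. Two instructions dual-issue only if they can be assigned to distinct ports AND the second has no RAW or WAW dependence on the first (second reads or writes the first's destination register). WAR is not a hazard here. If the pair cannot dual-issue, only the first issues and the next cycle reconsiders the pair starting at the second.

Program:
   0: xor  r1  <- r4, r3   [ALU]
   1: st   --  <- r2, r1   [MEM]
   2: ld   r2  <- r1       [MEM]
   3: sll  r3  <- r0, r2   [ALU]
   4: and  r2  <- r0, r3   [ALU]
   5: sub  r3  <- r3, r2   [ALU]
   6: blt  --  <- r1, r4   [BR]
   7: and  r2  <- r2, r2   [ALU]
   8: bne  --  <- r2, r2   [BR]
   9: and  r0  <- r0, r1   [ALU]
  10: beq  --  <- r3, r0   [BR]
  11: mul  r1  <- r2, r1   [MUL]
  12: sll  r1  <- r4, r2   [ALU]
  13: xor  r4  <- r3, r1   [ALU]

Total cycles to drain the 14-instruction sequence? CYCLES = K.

CYCLES = 12

t=0 i0:xor.ALU ; RAW r1
t=1 i1:st.MEM ; no-port MEM/MEM
t=2 i2:ld.MEM ; RAW r2
t=3 i3:sll.ALU ; RAW r3
t=4 i4:and.ALU ; RAW r2
t=5 i5/i6:sub.ALU/blt.BR ; pair
t=6 i7:and.ALU ; RAW r2
t=7 i8/i9:bne.BR/and.ALU ; pair
t=8 i10:beq.BR ; no-port BR/MUL
t=9 i11:mul.MUL ; WAW r1
t=10 i12:sll.ALU ; RAW r1
t=11 i13:xor.ALU ; tail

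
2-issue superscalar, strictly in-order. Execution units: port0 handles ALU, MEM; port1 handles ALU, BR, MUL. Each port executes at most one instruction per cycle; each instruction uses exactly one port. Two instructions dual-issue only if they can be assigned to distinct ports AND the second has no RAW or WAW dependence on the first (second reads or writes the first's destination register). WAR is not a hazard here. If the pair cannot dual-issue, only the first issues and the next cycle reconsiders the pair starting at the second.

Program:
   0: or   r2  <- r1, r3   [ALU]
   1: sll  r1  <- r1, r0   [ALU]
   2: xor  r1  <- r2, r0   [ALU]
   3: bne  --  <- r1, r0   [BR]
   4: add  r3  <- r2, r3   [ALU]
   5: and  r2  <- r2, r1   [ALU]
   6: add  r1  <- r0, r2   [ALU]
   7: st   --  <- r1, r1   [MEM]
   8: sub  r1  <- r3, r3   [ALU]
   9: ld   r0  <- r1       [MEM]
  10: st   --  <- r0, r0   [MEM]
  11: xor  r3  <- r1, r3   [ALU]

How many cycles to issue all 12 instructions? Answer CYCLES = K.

CYCLES = 8

t=0 i0/i1:or.ALU sll.ALU ; 2-wide
t=1 i2:xor.ALU ; RAW r1
t=2 i3/i4:bne.BR add.ALU ; 2-wide
t=3 i5:and.ALU ; RAW r2
t=4 i6:add.ALU ; RAW r1
t=5 i7/i8:st.MEM sub.ALU ; 2-wide
t=6 i9:ld.MEM ; no-port MEM/MEM
t=7 i10/i11:st.MEM xor.ALU ; 2-wide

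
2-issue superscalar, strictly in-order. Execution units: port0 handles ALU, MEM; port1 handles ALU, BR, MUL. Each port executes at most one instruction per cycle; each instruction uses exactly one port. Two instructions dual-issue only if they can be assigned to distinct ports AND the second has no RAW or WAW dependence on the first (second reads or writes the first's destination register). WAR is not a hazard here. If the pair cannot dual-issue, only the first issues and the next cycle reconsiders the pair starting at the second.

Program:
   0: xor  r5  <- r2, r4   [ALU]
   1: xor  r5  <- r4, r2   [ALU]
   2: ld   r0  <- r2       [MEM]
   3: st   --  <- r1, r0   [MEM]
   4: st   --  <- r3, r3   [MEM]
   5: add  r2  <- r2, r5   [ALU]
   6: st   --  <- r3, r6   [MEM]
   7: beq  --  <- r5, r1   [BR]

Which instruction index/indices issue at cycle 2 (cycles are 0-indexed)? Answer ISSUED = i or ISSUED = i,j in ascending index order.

#0 head=0: xor i0 WAW r5
#1 head=1: xor/ld i1+i2 2-wide
#2 head=3: st i3 no-port MEM/MEM
#3 head=4: st/add i4+i5 2-wide
#4 head=6: st/beq i6+i7 2-wide

ISSUED = 3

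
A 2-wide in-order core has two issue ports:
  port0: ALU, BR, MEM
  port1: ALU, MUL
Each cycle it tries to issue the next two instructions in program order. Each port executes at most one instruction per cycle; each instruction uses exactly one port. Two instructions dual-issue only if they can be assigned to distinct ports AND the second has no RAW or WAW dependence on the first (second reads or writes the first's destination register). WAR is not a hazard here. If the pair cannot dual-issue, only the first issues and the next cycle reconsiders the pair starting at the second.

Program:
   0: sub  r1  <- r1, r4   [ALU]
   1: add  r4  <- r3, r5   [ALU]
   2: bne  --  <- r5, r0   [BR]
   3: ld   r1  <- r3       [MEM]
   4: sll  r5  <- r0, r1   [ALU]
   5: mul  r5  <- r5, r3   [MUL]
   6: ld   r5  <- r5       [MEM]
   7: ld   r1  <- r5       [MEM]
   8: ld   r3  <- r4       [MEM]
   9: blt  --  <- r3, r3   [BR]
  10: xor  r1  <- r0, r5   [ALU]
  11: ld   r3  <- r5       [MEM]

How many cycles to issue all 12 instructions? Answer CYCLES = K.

CYCLES = 10

c0: i0,i1 sub.ALU add.ALU  2-wide
c1: i2 bne.BR  no-port BR/MEM
c2: i3 ld.MEM  RAW r1
c3: i4 sll.ALU  RAW+WAW r5
c4: i5 mul.MUL  RAW+WAW r5
c5: i6 ld.MEM  no-port MEM/MEM
c6: i7 ld.MEM  no-port MEM/MEM
c7: i8 ld.MEM  no-port MEM/BR
c8: i9,i10 blt.BR xor.ALU  2-wide
c9: i11 ld.MEM  tail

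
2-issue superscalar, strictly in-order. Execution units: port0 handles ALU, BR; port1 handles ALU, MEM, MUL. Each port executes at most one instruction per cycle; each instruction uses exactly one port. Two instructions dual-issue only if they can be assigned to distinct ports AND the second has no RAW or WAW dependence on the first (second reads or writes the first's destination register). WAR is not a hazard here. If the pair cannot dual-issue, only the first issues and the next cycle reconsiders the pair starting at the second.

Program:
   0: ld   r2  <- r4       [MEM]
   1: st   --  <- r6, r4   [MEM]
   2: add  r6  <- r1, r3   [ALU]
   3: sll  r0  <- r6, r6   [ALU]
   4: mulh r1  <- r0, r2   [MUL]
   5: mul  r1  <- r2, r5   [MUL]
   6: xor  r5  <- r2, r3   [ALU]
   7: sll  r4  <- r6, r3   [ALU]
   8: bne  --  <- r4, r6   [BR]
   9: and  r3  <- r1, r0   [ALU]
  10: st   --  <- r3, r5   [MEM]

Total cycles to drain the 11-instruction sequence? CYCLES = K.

CYCLES = 8

[0] i0  ld.MEM  -- no-port MEM/MEM
[1] i1+i2  st.MEM/add.ALU  -- 2-wide
[2] i3  sll.ALU  -- RAW r0
[3] i4  mulh.MUL  -- no-port MUL/MUL
[4] i5+i6  mul.MUL/xor.ALU  -- 2-wide
[5] i7  sll.ALU  -- RAW r4
[6] i8+i9  bne.BR/and.ALU  -- 2-wide
[7] i10  st.MEM  -- tail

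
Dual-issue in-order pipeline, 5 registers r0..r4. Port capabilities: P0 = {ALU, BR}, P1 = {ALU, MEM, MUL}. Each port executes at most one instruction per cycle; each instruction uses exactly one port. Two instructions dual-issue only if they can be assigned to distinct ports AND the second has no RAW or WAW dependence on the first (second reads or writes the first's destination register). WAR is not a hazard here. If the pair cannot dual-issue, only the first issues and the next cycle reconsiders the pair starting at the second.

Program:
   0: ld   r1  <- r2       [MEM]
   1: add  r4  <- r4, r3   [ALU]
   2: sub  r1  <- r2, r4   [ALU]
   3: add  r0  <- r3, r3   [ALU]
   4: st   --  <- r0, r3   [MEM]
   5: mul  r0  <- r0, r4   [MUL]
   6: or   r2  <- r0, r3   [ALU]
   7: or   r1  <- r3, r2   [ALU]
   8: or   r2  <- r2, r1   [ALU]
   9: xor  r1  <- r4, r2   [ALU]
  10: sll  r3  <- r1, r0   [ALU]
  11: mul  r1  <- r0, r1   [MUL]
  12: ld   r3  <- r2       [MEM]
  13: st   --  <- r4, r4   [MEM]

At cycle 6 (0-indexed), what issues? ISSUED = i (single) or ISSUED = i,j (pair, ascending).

ISSUED = 8

#0 head=0: ld.MEM;add.ALU i0,i1 2-wide
#1 head=2: sub.ALU;add.ALU i2,i3 2-wide
#2 head=4: st.MEM i4 no-port MEM/MUL
#3 head=5: mul.MUL i5 RAW r0
#4 head=6: or.ALU i6 RAW r2
#5 head=7: or.ALU i7 RAW r1
#6 head=8: or.ALU i8 RAW r2
#7 head=9: xor.ALU i9 RAW r1
#8 head=10: sll.ALU;mul.MUL i10,i11 2-wide
#9 head=12: ld.MEM i12 no-port MEM/MEM
#10 head=13: st.MEM i13 tail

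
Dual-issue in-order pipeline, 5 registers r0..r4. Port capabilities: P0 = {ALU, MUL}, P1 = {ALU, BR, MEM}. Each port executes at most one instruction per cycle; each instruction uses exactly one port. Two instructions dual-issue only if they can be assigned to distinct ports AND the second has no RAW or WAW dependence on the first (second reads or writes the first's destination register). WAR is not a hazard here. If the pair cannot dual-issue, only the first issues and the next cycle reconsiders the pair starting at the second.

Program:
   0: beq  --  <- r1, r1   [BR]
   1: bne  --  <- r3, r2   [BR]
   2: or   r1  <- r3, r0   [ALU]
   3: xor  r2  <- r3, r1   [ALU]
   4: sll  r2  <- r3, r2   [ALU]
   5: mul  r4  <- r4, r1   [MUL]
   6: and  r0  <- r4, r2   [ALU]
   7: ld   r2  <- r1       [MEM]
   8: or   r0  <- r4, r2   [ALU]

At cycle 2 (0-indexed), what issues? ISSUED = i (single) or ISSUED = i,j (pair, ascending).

t=0 i0:beq ; no-port BR/BR
t=1 i1,i2:bne or ; dual
t=2 i3:xor ; RAW+WAW r2
t=3 i4,i5:sll mul ; dual
t=4 i6,i7:and ld ; dual
t=5 i8:or ; tail

ISSUED = 3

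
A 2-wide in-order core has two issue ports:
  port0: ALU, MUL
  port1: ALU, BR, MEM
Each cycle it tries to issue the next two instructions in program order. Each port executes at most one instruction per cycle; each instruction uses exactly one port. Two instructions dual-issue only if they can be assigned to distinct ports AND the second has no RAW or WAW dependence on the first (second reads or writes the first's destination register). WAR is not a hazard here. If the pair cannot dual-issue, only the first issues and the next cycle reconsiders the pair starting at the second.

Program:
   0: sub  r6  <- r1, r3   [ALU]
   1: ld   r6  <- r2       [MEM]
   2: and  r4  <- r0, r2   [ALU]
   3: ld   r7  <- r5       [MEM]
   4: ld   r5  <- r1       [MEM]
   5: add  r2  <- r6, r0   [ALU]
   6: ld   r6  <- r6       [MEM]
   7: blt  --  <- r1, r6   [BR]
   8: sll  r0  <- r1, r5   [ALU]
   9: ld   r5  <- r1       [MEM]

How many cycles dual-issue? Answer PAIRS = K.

PAIRS = 3

t=0 i0:sub.ALU ; WAW r6
t=1 i1+i2:ld.MEM/and.ALU ; pair
t=2 i3:ld.MEM ; no-port MEM/MEM
t=3 i4+i5:ld.MEM/add.ALU ; pair
t=4 i6:ld.MEM ; no-port MEM/BR
t=5 i7+i8:blt.BR/sll.ALU ; pair
t=6 i9:ld.MEM ; tail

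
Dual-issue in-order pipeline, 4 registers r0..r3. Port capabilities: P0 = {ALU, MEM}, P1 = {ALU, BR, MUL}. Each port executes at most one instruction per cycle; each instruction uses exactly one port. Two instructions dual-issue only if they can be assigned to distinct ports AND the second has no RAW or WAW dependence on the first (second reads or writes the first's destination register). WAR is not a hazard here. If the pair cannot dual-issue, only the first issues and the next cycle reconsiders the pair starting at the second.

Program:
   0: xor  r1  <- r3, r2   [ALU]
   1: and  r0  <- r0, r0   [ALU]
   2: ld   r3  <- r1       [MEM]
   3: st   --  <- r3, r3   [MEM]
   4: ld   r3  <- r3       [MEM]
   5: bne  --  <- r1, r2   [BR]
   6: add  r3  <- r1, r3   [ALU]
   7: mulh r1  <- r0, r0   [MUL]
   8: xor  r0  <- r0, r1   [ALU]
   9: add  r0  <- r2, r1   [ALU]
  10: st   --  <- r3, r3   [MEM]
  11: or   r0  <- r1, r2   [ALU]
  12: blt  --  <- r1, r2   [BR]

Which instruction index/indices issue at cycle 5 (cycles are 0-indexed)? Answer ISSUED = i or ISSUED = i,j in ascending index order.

ISSUED = 8

t=0 i0+i1:xor.ALU+and.ALU ; 2-wide
t=1 i2:ld.MEM ; no-port MEM/MEM
t=2 i3:st.MEM ; no-port MEM/MEM
t=3 i4+i5:ld.MEM+bne.BR ; 2-wide
t=4 i6+i7:add.ALU+mulh.MUL ; 2-wide
t=5 i8:xor.ALU ; WAW r0
t=6 i9+i10:add.ALU+st.MEM ; 2-wide
t=7 i11+i12:or.ALU+blt.BR ; 2-wide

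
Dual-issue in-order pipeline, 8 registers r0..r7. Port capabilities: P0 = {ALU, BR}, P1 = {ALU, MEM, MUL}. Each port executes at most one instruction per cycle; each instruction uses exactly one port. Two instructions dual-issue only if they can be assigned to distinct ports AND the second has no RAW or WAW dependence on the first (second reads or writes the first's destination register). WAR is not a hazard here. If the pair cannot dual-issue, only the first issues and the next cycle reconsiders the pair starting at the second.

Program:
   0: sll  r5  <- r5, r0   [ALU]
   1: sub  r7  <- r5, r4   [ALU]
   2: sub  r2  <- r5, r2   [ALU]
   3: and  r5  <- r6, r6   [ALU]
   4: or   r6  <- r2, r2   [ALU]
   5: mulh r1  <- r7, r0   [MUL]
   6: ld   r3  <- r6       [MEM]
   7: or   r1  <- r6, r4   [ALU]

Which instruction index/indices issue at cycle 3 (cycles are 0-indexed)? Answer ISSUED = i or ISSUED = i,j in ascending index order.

ISSUED = 5

c0: i0 sll  RAW r5
c1: i1&i2 sub+sub  dual
c2: i3&i4 and+or  dual
c3: i5 mulh  no-port MUL/MEM
c4: i6&i7 ld+or  dual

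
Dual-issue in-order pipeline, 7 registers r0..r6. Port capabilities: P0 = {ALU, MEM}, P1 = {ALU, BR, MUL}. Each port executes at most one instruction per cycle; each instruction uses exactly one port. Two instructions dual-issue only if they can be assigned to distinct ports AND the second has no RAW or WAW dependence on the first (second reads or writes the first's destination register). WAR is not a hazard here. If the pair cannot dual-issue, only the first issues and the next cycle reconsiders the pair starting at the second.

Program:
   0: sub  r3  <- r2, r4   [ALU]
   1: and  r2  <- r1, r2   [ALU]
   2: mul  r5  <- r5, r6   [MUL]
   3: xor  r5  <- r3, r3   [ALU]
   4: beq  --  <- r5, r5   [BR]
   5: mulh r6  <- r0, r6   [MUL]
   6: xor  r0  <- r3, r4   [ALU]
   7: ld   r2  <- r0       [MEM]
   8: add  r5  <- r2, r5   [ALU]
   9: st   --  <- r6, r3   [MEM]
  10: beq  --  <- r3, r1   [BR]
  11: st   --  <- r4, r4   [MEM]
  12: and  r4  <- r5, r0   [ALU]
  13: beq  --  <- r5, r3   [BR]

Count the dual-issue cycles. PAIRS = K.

  cy0 -> i0+i1 (sub.ALU;and.ALU) pair
  cy1 -> i2 (mul.MUL) WAW r5
  cy2 -> i3 (xor.ALU) RAW r5
  cy3 -> i4 (beq.BR) no-port BR/MUL
  cy4 -> i5+i6 (mulh.MUL;xor.ALU) pair
  cy5 -> i7 (ld.MEM) RAW r2
  cy6 -> i8+i9 (add.ALU;st.MEM) pair
  cy7 -> i10+i11 (beq.BR;st.MEM) pair
  cy8 -> i12+i13 (and.ALU;beq.BR) pair

PAIRS = 5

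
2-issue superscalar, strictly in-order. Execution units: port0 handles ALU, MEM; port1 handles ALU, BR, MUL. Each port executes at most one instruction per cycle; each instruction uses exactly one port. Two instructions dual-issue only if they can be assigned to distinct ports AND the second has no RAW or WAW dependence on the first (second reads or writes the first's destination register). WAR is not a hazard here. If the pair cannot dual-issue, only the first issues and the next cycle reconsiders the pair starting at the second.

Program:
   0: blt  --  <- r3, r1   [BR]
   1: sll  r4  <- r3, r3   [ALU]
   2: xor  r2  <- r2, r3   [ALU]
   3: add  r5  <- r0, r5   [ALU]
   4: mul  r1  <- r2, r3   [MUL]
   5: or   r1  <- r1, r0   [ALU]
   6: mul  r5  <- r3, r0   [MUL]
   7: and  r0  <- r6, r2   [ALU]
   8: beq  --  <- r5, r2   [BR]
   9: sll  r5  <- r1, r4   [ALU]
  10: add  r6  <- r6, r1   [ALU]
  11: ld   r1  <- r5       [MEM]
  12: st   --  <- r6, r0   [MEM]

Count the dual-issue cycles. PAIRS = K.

PAIRS = 5

[0] i0&i1  blt+sll  -- 2-wide
[1] i2&i3  xor+add  -- 2-wide
[2] i4  mul  -- RAW+WAW r1
[3] i5&i6  or+mul  -- 2-wide
[4] i7&i8  and+beq  -- 2-wide
[5] i9&i10  sll+add  -- 2-wide
[6] i11  ld  -- no-port MEM/MEM
[7] i12  st  -- tail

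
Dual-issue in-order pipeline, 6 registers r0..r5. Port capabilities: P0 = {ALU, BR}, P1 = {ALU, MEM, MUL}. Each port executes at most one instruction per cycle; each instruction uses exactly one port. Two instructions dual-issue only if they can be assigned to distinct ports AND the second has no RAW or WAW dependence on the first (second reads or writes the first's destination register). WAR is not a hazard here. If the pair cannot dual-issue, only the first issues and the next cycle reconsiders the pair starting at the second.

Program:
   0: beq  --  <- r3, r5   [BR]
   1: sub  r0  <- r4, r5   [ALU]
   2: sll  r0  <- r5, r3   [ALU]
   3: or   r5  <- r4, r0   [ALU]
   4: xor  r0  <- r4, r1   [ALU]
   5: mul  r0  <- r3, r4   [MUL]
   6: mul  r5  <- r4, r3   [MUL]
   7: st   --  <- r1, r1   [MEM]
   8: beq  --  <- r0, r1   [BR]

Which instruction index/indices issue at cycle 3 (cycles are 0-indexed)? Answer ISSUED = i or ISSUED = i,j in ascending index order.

ISSUED = 5

#0 head=0: beq.BR/sub.ALU i0&i1 2-wide
#1 head=2: sll.ALU i2 RAW r0
#2 head=3: or.ALU/xor.ALU i3&i4 2-wide
#3 head=5: mul.MUL i5 no-port MUL/MUL
#4 head=6: mul.MUL i6 no-port MUL/MEM
#5 head=7: st.MEM/beq.BR i7&i8 2-wide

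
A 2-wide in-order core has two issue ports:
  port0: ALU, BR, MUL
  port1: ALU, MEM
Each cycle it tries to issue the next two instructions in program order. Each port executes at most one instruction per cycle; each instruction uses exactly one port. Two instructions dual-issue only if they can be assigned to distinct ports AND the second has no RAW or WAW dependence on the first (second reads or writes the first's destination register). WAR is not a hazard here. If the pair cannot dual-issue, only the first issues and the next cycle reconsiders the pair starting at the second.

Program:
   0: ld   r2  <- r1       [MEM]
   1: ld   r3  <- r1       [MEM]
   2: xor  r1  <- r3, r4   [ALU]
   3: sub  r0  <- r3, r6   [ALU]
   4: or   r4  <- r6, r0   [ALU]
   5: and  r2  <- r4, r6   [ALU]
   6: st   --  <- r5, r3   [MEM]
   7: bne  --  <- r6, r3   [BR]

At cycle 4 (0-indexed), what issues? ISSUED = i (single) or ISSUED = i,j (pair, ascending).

ISSUED = 5,6

c0: i0 ld.MEM  no-port MEM/MEM
c1: i1 ld.MEM  RAW r3
c2: i2&i3 xor.ALU;sub.ALU  dual
c3: i4 or.ALU  RAW r4
c4: i5&i6 and.ALU;st.MEM  dual
c5: i7 bne.BR  tail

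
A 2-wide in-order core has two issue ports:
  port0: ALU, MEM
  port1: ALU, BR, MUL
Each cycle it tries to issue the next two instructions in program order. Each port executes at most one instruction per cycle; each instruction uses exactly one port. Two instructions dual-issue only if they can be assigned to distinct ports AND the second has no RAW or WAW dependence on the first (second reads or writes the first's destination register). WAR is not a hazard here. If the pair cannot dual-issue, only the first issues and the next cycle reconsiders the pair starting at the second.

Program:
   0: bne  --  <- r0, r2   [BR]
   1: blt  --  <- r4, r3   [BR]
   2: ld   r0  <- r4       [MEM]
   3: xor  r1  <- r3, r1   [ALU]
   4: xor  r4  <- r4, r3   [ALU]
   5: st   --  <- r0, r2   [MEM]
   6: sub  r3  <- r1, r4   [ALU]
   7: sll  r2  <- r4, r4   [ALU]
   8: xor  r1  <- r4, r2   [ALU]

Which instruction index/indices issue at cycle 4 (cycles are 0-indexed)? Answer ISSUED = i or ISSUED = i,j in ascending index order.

ISSUED = 7

[0] i0  bne  -- no-port BR/BR
[1] i1&i2  blt/ld  -- dual
[2] i3&i4  xor/xor  -- dual
[3] i5&i6  st/sub  -- dual
[4] i7  sll  -- RAW r2
[5] i8  xor  -- tail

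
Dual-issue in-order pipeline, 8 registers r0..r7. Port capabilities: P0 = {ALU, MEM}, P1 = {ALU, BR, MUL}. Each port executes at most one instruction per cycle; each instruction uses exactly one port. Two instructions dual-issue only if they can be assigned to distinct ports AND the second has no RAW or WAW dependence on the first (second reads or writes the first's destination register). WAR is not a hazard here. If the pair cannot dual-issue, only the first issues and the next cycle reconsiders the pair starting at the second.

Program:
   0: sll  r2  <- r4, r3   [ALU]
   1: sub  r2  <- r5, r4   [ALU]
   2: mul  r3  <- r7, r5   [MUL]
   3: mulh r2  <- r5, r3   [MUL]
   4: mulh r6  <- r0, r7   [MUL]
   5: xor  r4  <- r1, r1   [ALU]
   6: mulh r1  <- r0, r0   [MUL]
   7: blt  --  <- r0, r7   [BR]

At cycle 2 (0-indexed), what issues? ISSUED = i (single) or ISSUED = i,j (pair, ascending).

0. sll.ALU @i0  | WAW r2
1. sub.ALU;mul.MUL @i1+i2  | pair
2. mulh.MUL @i3  | no-port MUL/MUL
3. mulh.MUL;xor.ALU @i4+i5  | pair
4. mulh.MUL @i6  | no-port MUL/BR
5. blt.BR @i7  | tail

ISSUED = 3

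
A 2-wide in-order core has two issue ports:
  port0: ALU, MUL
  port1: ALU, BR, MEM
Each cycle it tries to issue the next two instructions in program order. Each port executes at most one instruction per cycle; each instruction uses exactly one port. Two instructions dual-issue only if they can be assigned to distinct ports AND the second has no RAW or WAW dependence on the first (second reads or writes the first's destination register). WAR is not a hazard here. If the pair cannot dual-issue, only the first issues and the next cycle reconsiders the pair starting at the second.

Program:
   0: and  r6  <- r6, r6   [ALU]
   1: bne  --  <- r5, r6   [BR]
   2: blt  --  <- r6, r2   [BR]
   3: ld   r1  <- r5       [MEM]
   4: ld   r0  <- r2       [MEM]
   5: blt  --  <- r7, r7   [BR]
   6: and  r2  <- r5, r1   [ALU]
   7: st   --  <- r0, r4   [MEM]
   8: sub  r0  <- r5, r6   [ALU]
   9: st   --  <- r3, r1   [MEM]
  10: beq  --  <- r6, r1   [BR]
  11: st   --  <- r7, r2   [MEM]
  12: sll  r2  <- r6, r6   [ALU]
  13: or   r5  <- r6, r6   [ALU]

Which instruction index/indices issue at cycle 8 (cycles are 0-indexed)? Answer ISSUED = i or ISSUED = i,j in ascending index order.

t=0 i0:and.ALU ; RAW r6
t=1 i1:bne.BR ; no-port BR/BR
t=2 i2:blt.BR ; no-port BR/MEM
t=3 i3:ld.MEM ; no-port MEM/MEM
t=4 i4:ld.MEM ; no-port MEM/BR
t=5 i5,i6:blt.BR and.ALU ; dual
t=6 i7,i8:st.MEM sub.ALU ; dual
t=7 i9:st.MEM ; no-port MEM/BR
t=8 i10:beq.BR ; no-port BR/MEM
t=9 i11,i12:st.MEM sll.ALU ; dual
t=10 i13:or.ALU ; tail

ISSUED = 10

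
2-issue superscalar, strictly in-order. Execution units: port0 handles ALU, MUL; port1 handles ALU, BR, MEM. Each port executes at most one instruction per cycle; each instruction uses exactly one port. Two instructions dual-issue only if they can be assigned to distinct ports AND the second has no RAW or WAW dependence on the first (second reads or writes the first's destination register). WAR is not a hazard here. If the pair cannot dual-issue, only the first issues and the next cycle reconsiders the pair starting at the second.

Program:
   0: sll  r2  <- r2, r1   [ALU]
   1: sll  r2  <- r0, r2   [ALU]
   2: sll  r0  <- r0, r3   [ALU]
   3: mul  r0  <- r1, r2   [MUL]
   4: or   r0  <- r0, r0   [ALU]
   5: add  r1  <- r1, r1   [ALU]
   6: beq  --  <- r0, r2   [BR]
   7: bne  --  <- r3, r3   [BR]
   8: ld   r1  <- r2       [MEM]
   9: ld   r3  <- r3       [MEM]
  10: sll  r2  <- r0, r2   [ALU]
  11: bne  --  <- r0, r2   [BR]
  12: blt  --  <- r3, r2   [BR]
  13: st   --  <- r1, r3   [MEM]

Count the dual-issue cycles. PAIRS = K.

#0 head=0: sll i0 RAW+WAW r2
#1 head=1: sll;sll i1+i2 dual
#2 head=3: mul i3 RAW+WAW r0
#3 head=4: or;add i4+i5 dual
#4 head=6: beq i6 no-port BR/BR
#5 head=7: bne i7 no-port BR/MEM
#6 head=8: ld i8 no-port MEM/MEM
#7 head=9: ld;sll i9+i10 dual
#8 head=11: bne i11 no-port BR/BR
#9 head=12: blt i12 no-port BR/MEM
#10 head=13: st i13 tail

PAIRS = 3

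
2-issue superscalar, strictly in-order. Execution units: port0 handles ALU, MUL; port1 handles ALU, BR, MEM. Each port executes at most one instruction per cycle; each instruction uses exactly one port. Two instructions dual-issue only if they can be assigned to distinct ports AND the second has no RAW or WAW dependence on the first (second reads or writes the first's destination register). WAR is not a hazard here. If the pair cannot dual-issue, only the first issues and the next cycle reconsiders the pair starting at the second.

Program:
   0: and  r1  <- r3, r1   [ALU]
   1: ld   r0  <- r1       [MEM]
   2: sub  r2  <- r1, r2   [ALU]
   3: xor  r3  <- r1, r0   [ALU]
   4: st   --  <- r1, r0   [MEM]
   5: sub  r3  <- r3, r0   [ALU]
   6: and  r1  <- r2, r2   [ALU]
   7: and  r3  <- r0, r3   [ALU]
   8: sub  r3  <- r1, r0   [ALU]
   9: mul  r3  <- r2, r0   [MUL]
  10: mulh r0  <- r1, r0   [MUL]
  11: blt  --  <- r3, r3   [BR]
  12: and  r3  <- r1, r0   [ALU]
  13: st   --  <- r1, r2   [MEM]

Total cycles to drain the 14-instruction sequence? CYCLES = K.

  cy0 -> i0 (and) RAW r1
  cy1 -> i1+i2 (ld+sub) dual
  cy2 -> i3+i4 (xor+st) dual
  cy3 -> i5+i6 (sub+and) dual
  cy4 -> i7 (and) WAW r3
  cy5 -> i8 (sub) WAW r3
  cy6 -> i9 (mul) no-port MUL/MUL
  cy7 -> i10+i11 (mulh+blt) dual
  cy8 -> i12+i13 (and+st) dual

CYCLES = 9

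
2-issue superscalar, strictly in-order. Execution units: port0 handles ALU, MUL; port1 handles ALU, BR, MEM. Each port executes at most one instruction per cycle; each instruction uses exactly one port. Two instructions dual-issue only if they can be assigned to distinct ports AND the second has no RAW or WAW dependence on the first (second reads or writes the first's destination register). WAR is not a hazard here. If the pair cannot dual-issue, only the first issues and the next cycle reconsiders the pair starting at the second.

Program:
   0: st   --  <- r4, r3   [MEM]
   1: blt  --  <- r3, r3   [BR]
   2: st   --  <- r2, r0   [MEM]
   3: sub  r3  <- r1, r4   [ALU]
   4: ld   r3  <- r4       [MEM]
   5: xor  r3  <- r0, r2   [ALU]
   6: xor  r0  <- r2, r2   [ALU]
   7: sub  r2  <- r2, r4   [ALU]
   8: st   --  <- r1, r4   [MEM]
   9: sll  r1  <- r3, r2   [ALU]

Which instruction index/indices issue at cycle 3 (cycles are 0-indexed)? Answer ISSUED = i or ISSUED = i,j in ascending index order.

ISSUED = 4

  cy0 -> i0 (st.MEM) no-port MEM/BR
  cy1 -> i1 (blt.BR) no-port BR/MEM
  cy2 -> i2&i3 (st.MEM+sub.ALU) 2-wide
  cy3 -> i4 (ld.MEM) WAW r3
  cy4 -> i5&i6 (xor.ALU+xor.ALU) 2-wide
  cy5 -> i7&i8 (sub.ALU+st.MEM) 2-wide
  cy6 -> i9 (sll.ALU) tail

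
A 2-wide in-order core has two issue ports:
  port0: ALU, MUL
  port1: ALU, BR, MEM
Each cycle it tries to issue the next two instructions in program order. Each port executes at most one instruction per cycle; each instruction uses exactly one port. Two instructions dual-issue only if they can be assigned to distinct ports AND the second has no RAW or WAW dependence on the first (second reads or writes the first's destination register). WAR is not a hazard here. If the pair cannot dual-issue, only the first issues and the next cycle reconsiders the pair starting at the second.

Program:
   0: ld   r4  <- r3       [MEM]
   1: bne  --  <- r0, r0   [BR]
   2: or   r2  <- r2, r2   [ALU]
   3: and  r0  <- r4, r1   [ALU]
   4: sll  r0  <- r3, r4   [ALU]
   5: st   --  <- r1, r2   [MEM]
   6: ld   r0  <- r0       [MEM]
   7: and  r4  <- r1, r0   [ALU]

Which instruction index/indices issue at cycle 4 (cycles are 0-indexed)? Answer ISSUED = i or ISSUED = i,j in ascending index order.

  cy0 -> i0 (ld) no-port MEM/BR
  cy1 -> i1/i2 (bne/or) dual
  cy2 -> i3 (and) WAW r0
  cy3 -> i4/i5 (sll/st) dual
  cy4 -> i6 (ld) RAW r0
  cy5 -> i7 (and) tail

ISSUED = 6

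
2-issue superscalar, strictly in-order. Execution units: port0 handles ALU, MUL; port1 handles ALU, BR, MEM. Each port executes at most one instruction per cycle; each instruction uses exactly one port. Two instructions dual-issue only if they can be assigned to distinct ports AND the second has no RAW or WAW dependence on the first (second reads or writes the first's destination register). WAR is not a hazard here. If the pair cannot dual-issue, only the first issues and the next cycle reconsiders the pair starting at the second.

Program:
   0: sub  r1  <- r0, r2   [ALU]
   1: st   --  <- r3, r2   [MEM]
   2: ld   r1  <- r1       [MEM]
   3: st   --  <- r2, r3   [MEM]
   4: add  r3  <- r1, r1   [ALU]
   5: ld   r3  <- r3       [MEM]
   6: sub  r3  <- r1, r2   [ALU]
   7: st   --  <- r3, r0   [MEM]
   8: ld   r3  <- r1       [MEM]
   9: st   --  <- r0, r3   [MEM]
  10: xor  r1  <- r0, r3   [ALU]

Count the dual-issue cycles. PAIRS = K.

#0 head=0: sub;st i0+i1 2-wide
#1 head=2: ld i2 no-port MEM/MEM
#2 head=3: st;add i3+i4 2-wide
#3 head=5: ld i5 WAW r3
#4 head=6: sub i6 RAW r3
#5 head=7: st i7 no-port MEM/MEM
#6 head=8: ld i8 no-port MEM/MEM
#7 head=9: st;xor i9+i10 2-wide

PAIRS = 3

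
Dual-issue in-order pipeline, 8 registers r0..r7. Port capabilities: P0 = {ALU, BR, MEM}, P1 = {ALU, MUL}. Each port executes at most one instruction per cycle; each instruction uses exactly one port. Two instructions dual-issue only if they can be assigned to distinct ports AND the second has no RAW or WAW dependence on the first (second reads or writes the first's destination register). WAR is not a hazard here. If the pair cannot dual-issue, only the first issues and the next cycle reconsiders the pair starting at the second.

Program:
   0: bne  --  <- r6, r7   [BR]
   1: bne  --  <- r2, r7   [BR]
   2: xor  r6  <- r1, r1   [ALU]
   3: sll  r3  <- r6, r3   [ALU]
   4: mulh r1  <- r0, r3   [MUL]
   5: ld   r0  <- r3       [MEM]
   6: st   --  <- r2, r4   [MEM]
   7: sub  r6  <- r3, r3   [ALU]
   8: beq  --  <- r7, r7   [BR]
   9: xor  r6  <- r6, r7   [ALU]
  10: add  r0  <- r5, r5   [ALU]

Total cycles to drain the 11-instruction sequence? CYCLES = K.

CYCLES = 7

[0] i0  bne.BR  -- no-port BR/BR
[1] i1+i2  bne.BR xor.ALU  -- 2-wide
[2] i3  sll.ALU  -- RAW r3
[3] i4+i5  mulh.MUL ld.MEM  -- 2-wide
[4] i6+i7  st.MEM sub.ALU  -- 2-wide
[5] i8+i9  beq.BR xor.ALU  -- 2-wide
[6] i10  add.ALU  -- tail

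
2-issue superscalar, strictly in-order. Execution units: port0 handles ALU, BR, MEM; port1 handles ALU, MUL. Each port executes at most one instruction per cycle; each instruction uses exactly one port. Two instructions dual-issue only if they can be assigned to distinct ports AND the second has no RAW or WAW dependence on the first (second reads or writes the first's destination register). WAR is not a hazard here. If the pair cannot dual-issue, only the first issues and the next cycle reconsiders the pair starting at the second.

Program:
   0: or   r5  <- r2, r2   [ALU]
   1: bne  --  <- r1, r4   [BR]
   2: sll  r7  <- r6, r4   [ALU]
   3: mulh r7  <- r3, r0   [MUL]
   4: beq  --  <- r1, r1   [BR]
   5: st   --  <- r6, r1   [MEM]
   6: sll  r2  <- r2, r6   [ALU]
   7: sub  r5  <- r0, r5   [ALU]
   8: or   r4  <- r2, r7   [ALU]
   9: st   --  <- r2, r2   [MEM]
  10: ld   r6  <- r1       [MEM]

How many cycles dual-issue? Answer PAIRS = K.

PAIRS = 4

t=0 i0&i1:or.ALU bne.BR ; dual
t=1 i2:sll.ALU ; WAW r7
t=2 i3&i4:mulh.MUL beq.BR ; dual
t=3 i5&i6:st.MEM sll.ALU ; dual
t=4 i7&i8:sub.ALU or.ALU ; dual
t=5 i9:st.MEM ; no-port MEM/MEM
t=6 i10:ld.MEM ; tail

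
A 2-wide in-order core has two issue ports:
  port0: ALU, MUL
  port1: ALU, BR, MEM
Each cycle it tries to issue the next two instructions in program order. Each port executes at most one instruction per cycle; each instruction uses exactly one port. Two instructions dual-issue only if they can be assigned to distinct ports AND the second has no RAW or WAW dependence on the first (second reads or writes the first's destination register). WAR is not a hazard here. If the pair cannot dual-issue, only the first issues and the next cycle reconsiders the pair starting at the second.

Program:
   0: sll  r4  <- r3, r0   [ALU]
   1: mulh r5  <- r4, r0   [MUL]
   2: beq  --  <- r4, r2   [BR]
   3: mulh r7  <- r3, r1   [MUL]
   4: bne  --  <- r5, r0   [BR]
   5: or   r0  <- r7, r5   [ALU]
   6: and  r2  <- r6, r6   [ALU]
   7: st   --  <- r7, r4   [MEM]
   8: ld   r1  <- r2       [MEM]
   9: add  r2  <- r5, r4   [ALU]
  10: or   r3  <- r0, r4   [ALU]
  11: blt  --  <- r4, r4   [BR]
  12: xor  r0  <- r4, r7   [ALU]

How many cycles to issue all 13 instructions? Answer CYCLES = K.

  cy0 -> i0 (sll) RAW r4
  cy1 -> i1&i2 (mulh beq) 2-wide
  cy2 -> i3&i4 (mulh bne) 2-wide
  cy3 -> i5&i6 (or and) 2-wide
  cy4 -> i7 (st) no-port MEM/MEM
  cy5 -> i8&i9 (ld add) 2-wide
  cy6 -> i10&i11 (or blt) 2-wide
  cy7 -> i12 (xor) tail

CYCLES = 8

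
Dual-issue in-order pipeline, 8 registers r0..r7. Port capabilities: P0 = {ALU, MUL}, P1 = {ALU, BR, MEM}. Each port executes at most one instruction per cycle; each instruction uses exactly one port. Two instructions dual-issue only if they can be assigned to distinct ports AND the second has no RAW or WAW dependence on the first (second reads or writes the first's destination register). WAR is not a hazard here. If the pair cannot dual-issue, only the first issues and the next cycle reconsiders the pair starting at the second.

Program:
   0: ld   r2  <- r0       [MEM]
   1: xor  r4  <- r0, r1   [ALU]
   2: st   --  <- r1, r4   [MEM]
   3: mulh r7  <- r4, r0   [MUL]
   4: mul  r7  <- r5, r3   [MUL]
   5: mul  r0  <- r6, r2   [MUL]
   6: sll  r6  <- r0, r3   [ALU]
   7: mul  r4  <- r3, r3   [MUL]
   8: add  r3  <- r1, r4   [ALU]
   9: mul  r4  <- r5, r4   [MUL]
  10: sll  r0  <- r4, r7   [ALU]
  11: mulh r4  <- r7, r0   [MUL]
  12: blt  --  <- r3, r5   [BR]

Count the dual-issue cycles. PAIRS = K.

PAIRS = 5

0. ld.MEM+xor.ALU @i0,i1  | dual
1. st.MEM+mulh.MUL @i2,i3  | dual
2. mul.MUL @i4  | no-port MUL/MUL
3. mul.MUL @i5  | RAW r0
4. sll.ALU+mul.MUL @i6,i7  | dual
5. add.ALU+mul.MUL @i8,i9  | dual
6. sll.ALU @i10  | RAW r0
7. mulh.MUL+blt.BR @i11,i12  | dual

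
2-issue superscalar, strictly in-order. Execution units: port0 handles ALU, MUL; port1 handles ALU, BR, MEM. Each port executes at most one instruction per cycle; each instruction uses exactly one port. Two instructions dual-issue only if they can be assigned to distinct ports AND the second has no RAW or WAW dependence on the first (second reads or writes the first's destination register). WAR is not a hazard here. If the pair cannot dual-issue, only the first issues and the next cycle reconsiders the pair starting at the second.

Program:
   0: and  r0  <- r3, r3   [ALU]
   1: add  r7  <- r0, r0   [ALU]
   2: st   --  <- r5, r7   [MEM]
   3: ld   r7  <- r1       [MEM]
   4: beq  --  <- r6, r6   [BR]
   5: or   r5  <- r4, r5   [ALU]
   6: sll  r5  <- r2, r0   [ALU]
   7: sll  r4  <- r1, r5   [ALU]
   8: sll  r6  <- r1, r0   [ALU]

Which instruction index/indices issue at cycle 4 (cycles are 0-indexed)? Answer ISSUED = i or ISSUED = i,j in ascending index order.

ISSUED = 4,5

c0: i0 and  RAW r0
c1: i1 add  RAW r7
c2: i2 st  no-port MEM/MEM
c3: i3 ld  no-port MEM/BR
c4: i4&i5 beq;or  pair
c5: i6 sll  RAW r5
c6: i7&i8 sll;sll  pair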